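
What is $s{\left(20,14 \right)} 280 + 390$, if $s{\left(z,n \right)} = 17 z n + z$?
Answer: $1338790$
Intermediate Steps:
$s{\left(z,n \right)} = z + 17 n z$ ($s{\left(z,n \right)} = 17 n z + z = z + 17 n z$)
$s{\left(20,14 \right)} 280 + 390 = 20 \left(1 + 17 \cdot 14\right) 280 + 390 = 20 \left(1 + 238\right) 280 + 390 = 20 \cdot 239 \cdot 280 + 390 = 4780 \cdot 280 + 390 = 1338400 + 390 = 1338790$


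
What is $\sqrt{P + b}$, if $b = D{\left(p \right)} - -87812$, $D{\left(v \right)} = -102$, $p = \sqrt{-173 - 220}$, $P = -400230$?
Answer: $2 i \sqrt{78130} \approx 559.04 i$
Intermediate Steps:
$p = i \sqrt{393}$ ($p = \sqrt{-393} = i \sqrt{393} \approx 19.824 i$)
$b = 87710$ ($b = -102 - -87812 = -102 + 87812 = 87710$)
$\sqrt{P + b} = \sqrt{-400230 + 87710} = \sqrt{-312520} = 2 i \sqrt{78130}$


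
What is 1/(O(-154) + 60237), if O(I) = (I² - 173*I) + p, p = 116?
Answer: 1/110711 ≈ 9.0325e-6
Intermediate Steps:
O(I) = 116 + I² - 173*I (O(I) = (I² - 173*I) + 116 = 116 + I² - 173*I)
1/(O(-154) + 60237) = 1/((116 + (-154)² - 173*(-154)) + 60237) = 1/((116 + 23716 + 26642) + 60237) = 1/(50474 + 60237) = 1/110711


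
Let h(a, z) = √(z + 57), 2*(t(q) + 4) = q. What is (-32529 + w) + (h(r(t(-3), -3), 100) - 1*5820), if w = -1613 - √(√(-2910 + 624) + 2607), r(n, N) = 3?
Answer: -39962 + √157 - √(2607 + 3*I*√254) ≈ -40001.0 - 0.46819*I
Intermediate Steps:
t(q) = -4 + q/2
h(a, z) = √(57 + z)
w = -1613 - √(2607 + 3*I*√254) (w = -1613 - √(√(-2286) + 2607) = -1613 - √(3*I*√254 + 2607) = -1613 - √(2607 + 3*I*√254) ≈ -1664.1 - 0.46819*I)
(-32529 + w) + (h(r(t(-3), -3), 100) - 1*5820) = (-32529 + (-1613 - √(2607 + 3*I*√254))) + (√(57 + 100) - 1*5820) = (-34142 - √(2607 + 3*I*√254)) + (√157 - 5820) = (-34142 - √(2607 + 3*I*√254)) + (-5820 + √157) = -39962 + √157 - √(2607 + 3*I*√254)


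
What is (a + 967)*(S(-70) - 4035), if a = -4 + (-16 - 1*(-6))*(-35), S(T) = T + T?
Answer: -5481775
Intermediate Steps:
S(T) = 2*T
a = 346 (a = -4 + (-16 + 6)*(-35) = -4 - 10*(-35) = -4 + 350 = 346)
(a + 967)*(S(-70) - 4035) = (346 + 967)*(2*(-70) - 4035) = 1313*(-140 - 4035) = 1313*(-4175) = -5481775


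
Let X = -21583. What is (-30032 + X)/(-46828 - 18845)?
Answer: 5735/7297 ≈ 0.78594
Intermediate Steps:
(-30032 + X)/(-46828 - 18845) = (-30032 - 21583)/(-46828 - 18845) = -51615/(-65673) = -51615*(-1/65673) = 5735/7297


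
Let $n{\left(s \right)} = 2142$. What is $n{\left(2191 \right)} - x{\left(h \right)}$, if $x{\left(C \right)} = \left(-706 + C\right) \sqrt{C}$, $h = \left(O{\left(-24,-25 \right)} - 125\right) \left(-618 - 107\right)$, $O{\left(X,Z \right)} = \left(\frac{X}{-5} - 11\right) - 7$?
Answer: $2142 - 99489 \sqrt{100195} \approx -3.149 \cdot 10^{7}$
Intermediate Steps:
$O{\left(X,Z \right)} = -18 - \frac{X}{5}$ ($O{\left(X,Z \right)} = \left(X \left(- \frac{1}{5}\right) - 11\right) - 7 = \left(- \frac{X}{5} - 11\right) - 7 = \left(-11 - \frac{X}{5}\right) - 7 = -18 - \frac{X}{5}$)
$h = 100195$ ($h = \left(\left(-18 - - \frac{24}{5}\right) - 125\right) \left(-618 - 107\right) = \left(\left(-18 + \frac{24}{5}\right) - 125\right) \left(-725\right) = \left(- \frac{66}{5} - 125\right) \left(-725\right) = \left(- \frac{691}{5}\right) \left(-725\right) = 100195$)
$x{\left(C \right)} = \sqrt{C} \left(-706 + C\right)$
$n{\left(2191 \right)} - x{\left(h \right)} = 2142 - \sqrt{100195} \left(-706 + 100195\right) = 2142 - \sqrt{100195} \cdot 99489 = 2142 - 99489 \sqrt{100195}$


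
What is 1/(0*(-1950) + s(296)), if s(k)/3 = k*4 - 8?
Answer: 1/3528 ≈ 0.00028345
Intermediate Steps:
s(k) = -24 + 12*k (s(k) = 3*(k*4 - 8) = 3*(4*k - 8) = 3*(-8 + 4*k) = -24 + 12*k)
1/(0*(-1950) + s(296)) = 1/(0*(-1950) + (-24 + 12*296)) = 1/(0 + (-24 + 3552)) = 1/(0 + 3528) = 1/3528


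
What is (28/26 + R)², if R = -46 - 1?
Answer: 356409/169 ≈ 2108.9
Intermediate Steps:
R = -47
(28/26 + R)² = (28/26 - 47)² = (28*(1/26) - 47)² = (14/13 - 47)² = (-597/13)² = 356409/169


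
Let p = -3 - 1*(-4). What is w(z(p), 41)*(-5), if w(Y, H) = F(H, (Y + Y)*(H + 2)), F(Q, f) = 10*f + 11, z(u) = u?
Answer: -4355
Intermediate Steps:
p = 1 (p = -3 + 4 = 1)
F(Q, f) = 11 + 10*f
w(Y, H) = 11 + 20*Y*(2 + H) (w(Y, H) = 11 + 10*((Y + Y)*(H + 2)) = 11 + 10*((2*Y)*(2 + H)) = 11 + 10*(2*Y*(2 + H)) = 11 + 20*Y*(2 + H))
w(z(p), 41)*(-5) = (11 + 20*1*(2 + 41))*(-5) = (11 + 20*1*43)*(-5) = (11 + 860)*(-5) = 871*(-5) = -4355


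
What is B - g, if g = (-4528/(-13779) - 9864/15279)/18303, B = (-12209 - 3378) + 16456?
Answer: 1116177955948477/1284439509441 ≈ 869.00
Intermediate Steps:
B = 869 (B = -15587 + 16456 = 869)
g = -22244248/1284439509441 (g = (-4528*(-1/13779) - 9864*1/15279)*(1/18303) = (4528/13779 - 3288/5093)*(1/18303) = -22244248/70176447*1/18303 = -22244248/1284439509441 ≈ -1.7318e-5)
B - g = 869 - 1*(-22244248/1284439509441) = 869 + 22244248/1284439509441 = 1116177955948477/1284439509441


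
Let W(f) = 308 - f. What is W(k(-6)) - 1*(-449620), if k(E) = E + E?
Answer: 449940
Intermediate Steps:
k(E) = 2*E
W(k(-6)) - 1*(-449620) = (308 - 2*(-6)) - 1*(-449620) = (308 - 1*(-12)) + 449620 = (308 + 12) + 449620 = 320 + 449620 = 449940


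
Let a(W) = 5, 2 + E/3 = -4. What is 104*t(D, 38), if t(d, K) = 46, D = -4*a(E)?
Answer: 4784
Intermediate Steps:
E = -18 (E = -6 + 3*(-4) = -6 - 12 = -18)
D = -20 (D = -4*5 = -20)
104*t(D, 38) = 104*46 = 4784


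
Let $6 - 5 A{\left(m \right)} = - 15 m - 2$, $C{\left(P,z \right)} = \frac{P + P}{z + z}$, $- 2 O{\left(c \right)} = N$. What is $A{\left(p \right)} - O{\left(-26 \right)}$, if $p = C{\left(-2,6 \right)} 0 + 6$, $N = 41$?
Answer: $\frac{401}{10} \approx 40.1$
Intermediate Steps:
$O{\left(c \right)} = - \frac{41}{2}$ ($O{\left(c \right)} = \left(- \frac{1}{2}\right) 41 = - \frac{41}{2}$)
$C{\left(P,z \right)} = \frac{P}{z}$ ($C{\left(P,z \right)} = \frac{2 P}{2 z} = 2 P \frac{1}{2 z} = \frac{P}{z}$)
$p = 6$ ($p = - \frac{2}{6} \cdot 0 + 6 = \left(-2\right) \frac{1}{6} \cdot 0 + 6 = \left(- \frac{1}{3}\right) 0 + 6 = 0 + 6 = 6$)
$A{\left(m \right)} = \frac{8}{5} + 3 m$ ($A{\left(m \right)} = \frac{6}{5} - \frac{- 15 m - 2}{5} = \frac{6}{5} - \frac{-2 - 15 m}{5} = \frac{6}{5} + \left(\frac{2}{5} + 3 m\right) = \frac{8}{5} + 3 m$)
$A{\left(p \right)} - O{\left(-26 \right)} = \left(\frac{8}{5} + 3 \cdot 6\right) - - \frac{41}{2} = \left(\frac{8}{5} + 18\right) + \frac{41}{2} = \frac{98}{5} + \frac{41}{2} = \frac{401}{10}$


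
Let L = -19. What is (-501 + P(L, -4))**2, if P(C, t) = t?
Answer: 255025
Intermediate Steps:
(-501 + P(L, -4))**2 = (-501 - 4)**2 = (-505)**2 = 255025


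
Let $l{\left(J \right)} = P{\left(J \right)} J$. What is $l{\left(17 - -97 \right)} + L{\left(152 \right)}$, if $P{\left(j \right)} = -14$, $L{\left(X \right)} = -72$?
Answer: $-1668$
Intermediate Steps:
$l{\left(J \right)} = - 14 J$
$l{\left(17 - -97 \right)} + L{\left(152 \right)} = - 14 \left(17 - -97\right) - 72 = - 14 \left(17 + 97\right) - 72 = \left(-14\right) 114 - 72 = -1596 - 72 = -1668$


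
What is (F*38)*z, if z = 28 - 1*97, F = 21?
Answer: -55062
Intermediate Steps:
z = -69 (z = 28 - 97 = -69)
(F*38)*z = (21*38)*(-69) = 798*(-69) = -55062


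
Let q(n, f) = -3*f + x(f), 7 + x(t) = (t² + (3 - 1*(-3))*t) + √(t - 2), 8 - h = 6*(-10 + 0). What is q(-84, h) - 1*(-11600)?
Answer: 16421 + √66 ≈ 16429.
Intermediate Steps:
h = 68 (h = 8 - 6*(-10 + 0) = 8 - 6*(-10) = 8 - 1*(-60) = 8 + 60 = 68)
x(t) = -7 + t² + √(-2 + t) + 6*t (x(t) = -7 + ((t² + (3 - 1*(-3))*t) + √(t - 2)) = -7 + ((t² + (3 + 3)*t) + √(-2 + t)) = -7 + ((t² + 6*t) + √(-2 + t)) = -7 + (t² + √(-2 + t) + 6*t) = -7 + t² + √(-2 + t) + 6*t)
q(n, f) = -7 + f² + √(-2 + f) + 3*f (q(n, f) = -3*f + (-7 + f² + √(-2 + f) + 6*f) = -7 + f² + √(-2 + f) + 3*f)
q(-84, h) - 1*(-11600) = (-7 + 68² + √(-2 + 68) + 3*68) - 1*(-11600) = (-7 + 4624 + √66 + 204) + 11600 = (4821 + √66) + 11600 = 16421 + √66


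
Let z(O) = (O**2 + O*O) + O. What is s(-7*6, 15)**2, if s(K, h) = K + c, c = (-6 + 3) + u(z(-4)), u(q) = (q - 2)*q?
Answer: 466489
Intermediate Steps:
z(O) = O + 2*O**2 (z(O) = (O**2 + O**2) + O = 2*O**2 + O = O + 2*O**2)
u(q) = q*(-2 + q) (u(q) = (-2 + q)*q = q*(-2 + q))
c = 725 (c = (-6 + 3) + (-4*(1 + 2*(-4)))*(-2 - 4*(1 + 2*(-4))) = -3 + (-4*(1 - 8))*(-2 - 4*(1 - 8)) = -3 + (-4*(-7))*(-2 - 4*(-7)) = -3 + 28*(-2 + 28) = -3 + 28*26 = -3 + 728 = 725)
s(K, h) = 725 + K (s(K, h) = K + 725 = 725 + K)
s(-7*6, 15)**2 = (725 - 7*6)**2 = (725 - 42)**2 = 683**2 = 466489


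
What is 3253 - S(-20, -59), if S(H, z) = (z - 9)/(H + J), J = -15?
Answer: 113787/35 ≈ 3251.1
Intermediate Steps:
S(H, z) = (-9 + z)/(-15 + H) (S(H, z) = (z - 9)/(H - 15) = (-9 + z)/(-15 + H))
3253 - S(-20, -59) = 3253 - (-9 - 59)/(-15 - 20) = 3253 - (-68)/(-35) = 3253 - (-1)*(-68)/35 = 3253 - 1*68/35 = 3253 - 68/35 = 113787/35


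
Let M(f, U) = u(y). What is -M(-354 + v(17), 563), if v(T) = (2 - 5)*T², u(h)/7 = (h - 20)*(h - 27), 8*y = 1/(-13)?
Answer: -40918703/10816 ≈ -3783.2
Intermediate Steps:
y = -1/104 (y = (⅛)/(-13) = (⅛)*(-1/13) = -1/104 ≈ -0.0096154)
u(h) = 7*(-27 + h)*(-20 + h) (u(h) = 7*((h - 20)*(h - 27)) = 7*((-20 + h)*(-27 + h)) = 7*((-27 + h)*(-20 + h)) = 7*(-27 + h)*(-20 + h))
v(T) = -3*T²
M(f, U) = 40918703/10816 (M(f, U) = 3780 - 329*(-1/104) + 7*(-1/104)² = 3780 + 329/104 + 7*(1/10816) = 3780 + 329/104 + 7/10816 = 40918703/10816)
-M(-354 + v(17), 563) = -1*40918703/10816 = -40918703/10816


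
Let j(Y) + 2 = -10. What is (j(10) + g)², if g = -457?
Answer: 219961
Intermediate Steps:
j(Y) = -12 (j(Y) = -2 - 10 = -12)
(j(10) + g)² = (-12 - 457)² = (-469)² = 219961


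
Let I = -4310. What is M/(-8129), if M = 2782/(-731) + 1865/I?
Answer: 2670747/5122261738 ≈ 0.00052140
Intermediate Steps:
M = -2670747/630122 (M = 2782/(-731) + 1865/(-4310) = 2782*(-1/731) + 1865*(-1/4310) = -2782/731 - 373/862 = -2670747/630122 ≈ -4.2385)
M/(-8129) = -2670747/630122/(-8129) = -2670747/630122*(-1/8129) = 2670747/5122261738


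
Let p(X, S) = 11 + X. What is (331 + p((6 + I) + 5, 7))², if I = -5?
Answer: 121104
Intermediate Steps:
(331 + p((6 + I) + 5, 7))² = (331 + (11 + ((6 - 5) + 5)))² = (331 + (11 + (1 + 5)))² = (331 + (11 + 6))² = (331 + 17)² = 348² = 121104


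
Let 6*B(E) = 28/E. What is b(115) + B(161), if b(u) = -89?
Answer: -6139/69 ≈ -88.971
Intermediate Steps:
B(E) = 14/(3*E) (B(E) = (28/E)/6 = 14/(3*E))
b(115) + B(161) = -89 + (14/3)/161 = -89 + (14/3)*(1/161) = -89 + 2/69 = -6139/69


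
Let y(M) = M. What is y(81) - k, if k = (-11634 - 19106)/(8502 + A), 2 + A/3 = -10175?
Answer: 1753609/22029 ≈ 79.605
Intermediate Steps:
A = -30531 (A = -6 + 3*(-10175) = -6 - 30525 = -30531)
k = 30740/22029 (k = (-11634 - 19106)/(8502 - 30531) = -30740/(-22029) = -30740*(-1/22029) = 30740/22029 ≈ 1.3954)
y(81) - k = 81 - 1*30740/22029 = 81 - 30740/22029 = 1753609/22029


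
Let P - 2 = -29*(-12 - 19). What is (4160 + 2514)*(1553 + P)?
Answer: 16377996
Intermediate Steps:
P = 901 (P = 2 - 29*(-12 - 19) = 2 - 29*(-31) = 2 + 899 = 901)
(4160 + 2514)*(1553 + P) = (4160 + 2514)*(1553 + 901) = 6674*2454 = 16377996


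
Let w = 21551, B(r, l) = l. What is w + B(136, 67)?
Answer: 21618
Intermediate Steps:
w + B(136, 67) = 21551 + 67 = 21618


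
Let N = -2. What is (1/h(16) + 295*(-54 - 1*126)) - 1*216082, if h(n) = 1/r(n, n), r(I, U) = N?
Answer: -269184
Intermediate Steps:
r(I, U) = -2
h(n) = -½ (h(n) = 1/(-2) = -½)
(1/h(16) + 295*(-54 - 1*126)) - 1*216082 = (1/(-½) + 295*(-54 - 1*126)) - 1*216082 = (-2 + 295*(-54 - 126)) - 216082 = (-2 + 295*(-180)) - 216082 = (-2 - 53100) - 216082 = -53102 - 216082 = -269184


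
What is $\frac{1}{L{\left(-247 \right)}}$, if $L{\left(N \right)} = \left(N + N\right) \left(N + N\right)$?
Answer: $\frac{1}{244036} \approx 4.0978 \cdot 10^{-6}$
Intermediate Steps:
$L{\left(N \right)} = 4 N^{2}$ ($L{\left(N \right)} = 2 N 2 N = 4 N^{2}$)
$\frac{1}{L{\left(-247 \right)}} = \frac{1}{4 \left(-247\right)^{2}} = \frac{1}{4 \cdot 61009} = \frac{1}{244036}$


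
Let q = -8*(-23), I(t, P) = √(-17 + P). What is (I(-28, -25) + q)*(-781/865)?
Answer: -143704/865 - 781*I*√42/865 ≈ -166.13 - 5.8514*I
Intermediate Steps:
q = 184
(I(-28, -25) + q)*(-781/865) = (√(-17 - 25) + 184)*(-781/865) = (√(-42) + 184)*(-781*1/865) = (I*√42 + 184)*(-781/865) = (184 + I*√42)*(-781/865) = -143704/865 - 781*I*√42/865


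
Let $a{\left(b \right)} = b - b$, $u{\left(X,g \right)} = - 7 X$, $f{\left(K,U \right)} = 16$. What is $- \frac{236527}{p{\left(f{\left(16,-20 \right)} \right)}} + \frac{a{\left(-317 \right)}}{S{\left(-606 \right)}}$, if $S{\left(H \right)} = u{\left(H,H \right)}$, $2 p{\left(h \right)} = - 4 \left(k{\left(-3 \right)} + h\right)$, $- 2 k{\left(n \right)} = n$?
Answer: $\frac{236527}{35} \approx 6757.9$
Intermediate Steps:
$k{\left(n \right)} = - \frac{n}{2}$
$a{\left(b \right)} = 0$
$p{\left(h \right)} = -3 - 2 h$ ($p{\left(h \right)} = \frac{\left(-4\right) \left(\left(- \frac{1}{2}\right) \left(-3\right) + h\right)}{2} = \frac{\left(-4\right) \left(\frac{3}{2} + h\right)}{2} = \frac{-6 - 4 h}{2} = -3 - 2 h$)
$S{\left(H \right)} = - 7 H$
$- \frac{236527}{p{\left(f{\left(16,-20 \right)} \right)}} + \frac{a{\left(-317 \right)}}{S{\left(-606 \right)}} = - \frac{236527}{-3 - 32} + \frac{0}{\left(-7\right) \left(-606\right)} = - \frac{236527}{-3 - 32} + \frac{0}{4242} = - \frac{236527}{-35} + 0 \cdot \frac{1}{4242} = \left(-236527\right) \left(- \frac{1}{35}\right) + 0 = \frac{236527}{35} + 0 = \frac{236527}{35}$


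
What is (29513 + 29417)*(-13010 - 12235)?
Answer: -1487687850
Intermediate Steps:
(29513 + 29417)*(-13010 - 12235) = 58930*(-25245) = -1487687850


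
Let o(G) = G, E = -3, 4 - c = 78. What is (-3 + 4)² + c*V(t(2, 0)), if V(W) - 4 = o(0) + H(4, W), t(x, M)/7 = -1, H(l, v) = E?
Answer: -73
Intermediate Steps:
c = -74 (c = 4 - 1*78 = 4 - 78 = -74)
H(l, v) = -3
t(x, M) = -7 (t(x, M) = 7*(-1) = -7)
V(W) = 1 (V(W) = 4 + (0 - 3) = 4 - 3 = 1)
(-3 + 4)² + c*V(t(2, 0)) = (-3 + 4)² - 74*1 = 1² - 74 = 1 - 74 = -73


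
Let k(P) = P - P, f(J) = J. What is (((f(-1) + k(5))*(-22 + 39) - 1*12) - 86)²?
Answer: 13225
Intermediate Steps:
k(P) = 0
(((f(-1) + k(5))*(-22 + 39) - 1*12) - 86)² = (((-1 + 0)*(-22 + 39) - 1*12) - 86)² = ((-1*17 - 12) - 86)² = ((-17 - 12) - 86)² = (-29 - 86)² = (-115)² = 13225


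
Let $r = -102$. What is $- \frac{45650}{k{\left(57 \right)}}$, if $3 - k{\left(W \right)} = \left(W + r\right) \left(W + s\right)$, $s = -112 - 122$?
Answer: $\frac{22825}{3981} \approx 5.7335$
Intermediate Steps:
$s = -234$ ($s = -112 - 122 = -234$)
$k{\left(W \right)} = 3 - \left(-234 + W\right) \left(-102 + W\right)$ ($k{\left(W \right)} = 3 - \left(W - 102\right) \left(W - 234\right) = 3 - \left(-102 + W\right) \left(-234 + W\right) = 3 - \left(-234 + W\right) \left(-102 + W\right)$)
$- \frac{45650}{k{\left(57 \right)}} = - \frac{45650}{-23865 - 57^{2} + 336 \cdot 57} = - \frac{45650}{-23865 - 3249 + 19152} = - \frac{45650}{-7962} = \left(-45650\right) \left(- \frac{1}{7962}\right) = \frac{22825}{3981}$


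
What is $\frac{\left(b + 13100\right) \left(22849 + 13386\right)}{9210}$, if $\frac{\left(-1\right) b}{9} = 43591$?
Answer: $- \frac{2748200093}{1842} \approx -1.492 \cdot 10^{6}$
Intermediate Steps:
$b = -392319$ ($b = \left(-9\right) 43591 = -392319$)
$\frac{\left(b + 13100\right) \left(22849 + 13386\right)}{9210} = \frac{\left(-392319 + 13100\right) \left(22849 + 13386\right)}{9210} = \left(-379219\right) 36235 \cdot \frac{1}{9210} = \left(-13741000465\right) \frac{1}{9210} = - \frac{2748200093}{1842}$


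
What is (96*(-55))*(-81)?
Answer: 427680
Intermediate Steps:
(96*(-55))*(-81) = -5280*(-81) = 427680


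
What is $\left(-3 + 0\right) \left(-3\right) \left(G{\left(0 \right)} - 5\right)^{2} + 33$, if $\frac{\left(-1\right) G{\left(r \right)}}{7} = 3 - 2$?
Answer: $1329$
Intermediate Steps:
$G{\left(r \right)} = -7$ ($G{\left(r \right)} = - 7 \left(3 - 2\right) = \left(-7\right) 1 = -7$)
$\left(-3 + 0\right) \left(-3\right) \left(G{\left(0 \right)} - 5\right)^{2} + 33 = \left(-3 + 0\right) \left(-3\right) \left(-7 - 5\right)^{2} + 33 = \left(-3\right) \left(-3\right) \left(-12\right)^{2} + 33 = 9 \cdot 144 + 33 = 1296 + 33 = 1329$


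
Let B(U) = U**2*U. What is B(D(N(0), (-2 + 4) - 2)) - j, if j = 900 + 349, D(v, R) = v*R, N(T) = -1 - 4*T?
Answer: -1249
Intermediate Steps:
D(v, R) = R*v
B(U) = U**3
j = 1249
B(D(N(0), (-2 + 4) - 2)) - j = (((-2 + 4) - 2)*(-1 - 4*0))**3 - 1*1249 = ((2 - 2)*(-1 + 0))**3 - 1249 = (0*(-1))**3 - 1249 = 0**3 - 1249 = 0 - 1249 = -1249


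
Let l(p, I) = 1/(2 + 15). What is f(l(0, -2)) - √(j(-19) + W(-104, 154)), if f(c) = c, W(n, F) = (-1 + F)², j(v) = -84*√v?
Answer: 1/17 - √(23409 - 84*I*√19) ≈ -152.95 + 1.1965*I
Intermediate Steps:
l(p, I) = 1/17
f(l(0, -2)) - √(j(-19) + W(-104, 154)) = 1/17 - √(-84*I*√19 + (-1 + 154)²) = 1/17 - √(-84*I*√19 + 153²) = 1/17 - √(-84*I*√19 + 23409) = 1/17 - √(23409 - 84*I*√19)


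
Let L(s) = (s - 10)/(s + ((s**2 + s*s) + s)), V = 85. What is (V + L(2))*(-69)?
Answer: -5819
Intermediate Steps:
L(s) = (-10 + s)/(2*s + 2*s**2) (L(s) = (-10 + s)/(s + ((s**2 + s**2) + s)) = (-10 + s)/(s + (2*s**2 + s)) = (-10 + s)/(s + (s + 2*s**2)) = (-10 + s)/(2*s + 2*s**2))
(V + L(2))*(-69) = (85 + (1/2)*(-10 + 2)/(2*(1 + 2)))*(-69) = (85 + (1/2)*(1/2)*(-8)/3)*(-69) = (85 + (1/2)*(1/2)*(1/3)*(-8))*(-69) = (85 - 2/3)*(-69) = (253/3)*(-69) = -5819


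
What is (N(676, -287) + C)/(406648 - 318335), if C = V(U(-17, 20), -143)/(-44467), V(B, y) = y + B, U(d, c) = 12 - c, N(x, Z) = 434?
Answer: 19298829/3927014171 ≈ 0.0049144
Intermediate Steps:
V(B, y) = B + y
C = 151/44467 (C = ((12 - 1*20) - 143)/(-44467) = ((12 - 20) - 143)*(-1/44467) = (-8 - 143)*(-1/44467) = -151*(-1/44467) = 151/44467 ≈ 0.0033958)
(N(676, -287) + C)/(406648 - 318335) = (434 + 151/44467)/(406648 - 318335) = (19298829/44467)/88313 = (19298829/44467)*(1/88313) = 19298829/3927014171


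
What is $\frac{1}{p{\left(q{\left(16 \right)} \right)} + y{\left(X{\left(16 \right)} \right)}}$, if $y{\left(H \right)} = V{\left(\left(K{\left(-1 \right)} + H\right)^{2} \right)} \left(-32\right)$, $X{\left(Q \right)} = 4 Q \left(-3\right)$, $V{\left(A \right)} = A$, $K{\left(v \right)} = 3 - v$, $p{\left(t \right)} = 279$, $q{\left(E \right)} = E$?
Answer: $- \frac{1}{1130729} \approx -8.8439 \cdot 10^{-7}$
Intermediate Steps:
$X{\left(Q \right)} = - 12 Q$
$y{\left(H \right)} = - 32 \left(4 + H\right)^{2}$ ($y{\left(H \right)} = \left(\left(3 - -1\right) + H\right)^{2} \left(-32\right) = \left(\left(3 + 1\right) + H\right)^{2} \left(-32\right) = \left(4 + H\right)^{2} \left(-32\right) = - 32 \left(4 + H\right)^{2}$)
$\frac{1}{p{\left(q{\left(16 \right)} \right)} + y{\left(X{\left(16 \right)} \right)}} = \frac{1}{279 - 32 \left(4 - 192\right)^{2}} = \frac{1}{279 - 32 \left(-188\right)^{2}} = \frac{1}{279 - 1131008} = \frac{1}{-1130729} = - \frac{1}{1130729}$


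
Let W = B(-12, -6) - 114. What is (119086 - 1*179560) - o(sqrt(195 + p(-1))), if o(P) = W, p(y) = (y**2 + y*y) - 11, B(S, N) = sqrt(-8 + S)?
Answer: -60360 - 2*I*sqrt(5) ≈ -60360.0 - 4.4721*I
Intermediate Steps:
p(y) = -11 + 2*y**2 (p(y) = (y**2 + y**2) - 11 = 2*y**2 - 11 = -11 + 2*y**2)
W = -114 + 2*I*sqrt(5) (W = sqrt(-8 - 12) - 114 = sqrt(-20) - 114 = 2*I*sqrt(5) - 114 = -114 + 2*I*sqrt(5) ≈ -114.0 + 4.4721*I)
o(P) = -114 + 2*I*sqrt(5)
(119086 - 1*179560) - o(sqrt(195 + p(-1))) = (119086 - 1*179560) - (-114 + 2*I*sqrt(5)) = (119086 - 179560) + (114 - 2*I*sqrt(5)) = -60474 + (114 - 2*I*sqrt(5)) = -60360 - 2*I*sqrt(5)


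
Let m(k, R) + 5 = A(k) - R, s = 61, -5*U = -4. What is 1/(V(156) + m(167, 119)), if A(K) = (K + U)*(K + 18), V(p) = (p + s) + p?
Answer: 1/31292 ≈ 3.1957e-5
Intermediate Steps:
U = ⅘ (U = -⅕*(-4) = ⅘ ≈ 0.80000)
V(p) = 61 + 2*p (V(p) = (p + 61) + p = (61 + p) + p = 61 + 2*p)
A(K) = (18 + K)*(⅘ + K) (A(K) = (K + ⅘)*(K + 18) = (⅘ + K)*(18 + K) = (18 + K)*(⅘ + K))
m(k, R) = 47/5 + k² - R + 94*k/5 (m(k, R) = -5 + ((72/5 + k² + 94*k/5) - R) = -5 + (72/5 + k² - R + 94*k/5) = 47/5 + k² - R + 94*k/5)
1/(V(156) + m(167, 119)) = 1/((61 + 2*156) + (47/5 + 167² - 1*119 + (94/5)*167)) = 1/((61 + 312) + (47/5 + 27889 - 119 + 15698/5)) = 1/(373 + 30919) = 1/31292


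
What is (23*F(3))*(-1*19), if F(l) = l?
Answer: -1311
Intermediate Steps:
(23*F(3))*(-1*19) = (23*3)*(-1*19) = 69*(-19) = -1311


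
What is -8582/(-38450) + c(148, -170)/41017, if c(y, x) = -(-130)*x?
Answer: -248868553/788551825 ≈ -0.31560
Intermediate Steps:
c(y, x) = 130*x
-8582/(-38450) + c(148, -170)/41017 = -8582/(-38450) + (130*(-170))/41017 = -8582*(-1/38450) - 22100*1/41017 = 4291/19225 - 22100/41017 = -248868553/788551825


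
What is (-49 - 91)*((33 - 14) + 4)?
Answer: -3220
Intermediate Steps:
(-49 - 91)*((33 - 14) + 4) = -140*(19 + 4) = -140*23 = -3220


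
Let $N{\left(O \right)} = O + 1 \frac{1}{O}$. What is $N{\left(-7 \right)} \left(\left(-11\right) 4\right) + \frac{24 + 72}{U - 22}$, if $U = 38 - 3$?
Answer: $\frac{29272}{91} \approx 321.67$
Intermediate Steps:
$U = 35$
$N{\left(O \right)} = O + \frac{1}{O}$
$N{\left(-7 \right)} \left(\left(-11\right) 4\right) + \frac{24 + 72}{U - 22} = \left(-7 + \frac{1}{-7}\right) \left(\left(-11\right) 4\right) + \frac{24 + 72}{35 - 22} = \left(-7 - \frac{1}{7}\right) \left(-44\right) + \frac{96}{13} = \left(- \frac{50}{7}\right) \left(-44\right) + 96 \cdot \frac{1}{13} = \frac{2200}{7} + \frac{96}{13} = \frac{29272}{91}$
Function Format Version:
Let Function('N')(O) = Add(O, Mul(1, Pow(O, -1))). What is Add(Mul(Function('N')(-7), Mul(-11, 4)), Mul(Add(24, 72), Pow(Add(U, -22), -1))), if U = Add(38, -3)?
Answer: Rational(29272, 91) ≈ 321.67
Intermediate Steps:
U = 35
Function('N')(O) = Add(O, Pow(O, -1))
Add(Mul(Function('N')(-7), Mul(-11, 4)), Mul(Add(24, 72), Pow(Add(U, -22), -1))) = Add(Mul(Add(-7, Pow(-7, -1)), Mul(-11, 4)), Mul(Add(24, 72), Pow(Add(35, -22), -1))) = Add(Mul(Add(-7, Rational(-1, 7)), -44), Mul(96, Pow(13, -1))) = Add(Mul(Rational(-50, 7), -44), Mul(96, Rational(1, 13))) = Add(Rational(2200, 7), Rational(96, 13)) = Rational(29272, 91)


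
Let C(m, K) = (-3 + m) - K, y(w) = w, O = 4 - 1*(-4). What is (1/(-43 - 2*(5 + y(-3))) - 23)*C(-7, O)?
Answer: 19476/47 ≈ 414.38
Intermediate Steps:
O = 8 (O = 4 + 4 = 8)
C(m, K) = -3 + m - K
(1/(-43 - 2*(5 + y(-3))) - 23)*C(-7, O) = (1/(-43 - 2*(5 - 3)) - 23)*(-3 - 7 - 1*8) = (1/(-43 - 2*2) - 23)*(-3 - 7 - 8) = (1/(-43 - 4) - 23)*(-18) = (1/(-47) - 23)*(-18) = (-1/47 - 23)*(-18) = -1082/47*(-18) = 19476/47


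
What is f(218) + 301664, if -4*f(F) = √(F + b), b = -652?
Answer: 301664 - I*√434/4 ≈ 3.0166e+5 - 5.2082*I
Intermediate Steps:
f(F) = -√(-652 + F)/4 (f(F) = -√(F - 652)/4 = -√(-652 + F)/4)
f(218) + 301664 = -√(-652 + 218)/4 + 301664 = -I*√434/4 + 301664 = 301664 - I*√434/4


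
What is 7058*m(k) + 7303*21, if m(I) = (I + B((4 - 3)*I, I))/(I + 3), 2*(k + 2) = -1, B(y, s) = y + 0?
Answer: 82783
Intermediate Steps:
B(y, s) = y
k = -5/2 (k = -2 + (½)*(-1) = -2 - ½ = -5/2 ≈ -2.5000)
m(I) = 2*I/(3 + I) (m(I) = (I + (4 - 3)*I)/(I + 3) = (I + 1*I)/(3 + I) = (I + I)/(3 + I) = (2*I)/(3 + I) = 2*I/(3 + I))
7058*m(k) + 7303*21 = 7058*(2*(-5/2)/(3 - 5/2)) + 7303*21 = 7058*(2*(-5/2)/(½)) + 153363 = 7058*(2*(-5/2)*2) + 153363 = 7058*(-10) + 153363 = -70580 + 153363 = 82783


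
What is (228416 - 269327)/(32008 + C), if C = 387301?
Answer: -40911/419309 ≈ -0.097568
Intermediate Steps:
(228416 - 269327)/(32008 + C) = (228416 - 269327)/(32008 + 387301) = -40911/419309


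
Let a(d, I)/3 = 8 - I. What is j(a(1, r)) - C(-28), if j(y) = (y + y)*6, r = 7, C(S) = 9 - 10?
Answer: 37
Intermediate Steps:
C(S) = -1
a(d, I) = 24 - 3*I (a(d, I) = 3*(8 - I) = 24 - 3*I)
j(y) = 12*y (j(y) = (2*y)*6 = 12*y)
j(a(1, r)) - C(-28) = 12*(24 - 3*7) - 1*(-1) = 12*(24 - 21) + 1 = 12*3 + 1 = 36 + 1 = 37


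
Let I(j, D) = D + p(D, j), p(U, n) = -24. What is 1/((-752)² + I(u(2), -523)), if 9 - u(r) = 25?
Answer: 1/564957 ≈ 1.7700e-6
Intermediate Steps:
u(r) = -16 (u(r) = 9 - 1*25 = 9 - 25 = -16)
I(j, D) = -24 + D (I(j, D) = D - 24 = -24 + D)
1/((-752)² + I(u(2), -523)) = 1/((-752)² + (-24 - 523)) = 1/(565504 - 547) = 1/564957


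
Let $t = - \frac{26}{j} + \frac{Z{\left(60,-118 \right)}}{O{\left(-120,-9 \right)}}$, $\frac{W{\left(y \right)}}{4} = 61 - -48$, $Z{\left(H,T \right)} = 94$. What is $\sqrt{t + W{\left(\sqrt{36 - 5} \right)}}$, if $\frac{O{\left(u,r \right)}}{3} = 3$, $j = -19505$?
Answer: $\frac{2 \sqrt{382158168655}}{58515} \approx 21.129$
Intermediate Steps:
$O{\left(u,r \right)} = 9$ ($O{\left(u,r \right)} = 3 \cdot 3 = 9$)
$W{\left(y \right)} = 436$ ($W{\left(y \right)} = 4 \left(61 - -48\right) = 4 \left(61 + 48\right) = 4 \cdot 109 = 436$)
$t = \frac{1833704}{175545}$ ($t = - \frac{26}{-19505} + \frac{94}{9} = \left(-26\right) \left(- \frac{1}{19505}\right) + 94 \cdot \frac{1}{9} = \frac{26}{19505} + \frac{94}{9} = \frac{1833704}{175545} \approx 10.446$)
$\sqrt{t + W{\left(\sqrt{36 - 5} \right)}} = \sqrt{\frac{1833704}{175545} + 436} = \sqrt{\frac{78371324}{175545}} = \frac{2 \sqrt{382158168655}}{58515}$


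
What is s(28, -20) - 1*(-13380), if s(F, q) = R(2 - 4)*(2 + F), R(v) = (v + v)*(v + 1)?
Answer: 13500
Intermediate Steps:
R(v) = 2*v*(1 + v) (R(v) = (2*v)*(1 + v) = 2*v*(1 + v))
s(F, q) = 8 + 4*F (s(F, q) = (2*(2 - 4)*(1 + (2 - 4)))*(2 + F) = (2*(-2)*(1 - 2))*(2 + F) = (2*(-2)*(-1))*(2 + F) = 4*(2 + F) = 8 + 4*F)
s(28, -20) - 1*(-13380) = (8 + 4*28) - 1*(-13380) = (8 + 112) + 13380 = 120 + 13380 = 13500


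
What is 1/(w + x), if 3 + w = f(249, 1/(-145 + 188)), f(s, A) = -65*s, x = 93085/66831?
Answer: -66831/1081767143 ≈ -6.1780e-5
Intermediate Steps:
x = 93085/66831 (x = 93085*(1/66831) = 93085/66831 ≈ 1.3928)
w = -16188 (w = -3 - 65*249 = -3 - 16185 = -16188)
1/(w + x) = 1/(-16188 + 93085/66831) = 1/(-1081767143/66831) = -66831/1081767143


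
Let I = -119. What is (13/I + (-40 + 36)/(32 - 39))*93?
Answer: 5115/119 ≈ 42.983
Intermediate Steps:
(13/I + (-40 + 36)/(32 - 39))*93 = (13/(-119) + (-40 + 36)/(32 - 39))*93 = (13*(-1/119) - 4/(-7))*93 = (-13/119 - 4*(-⅐))*93 = (-13/119 + 4/7)*93 = (55/119)*93 = 5115/119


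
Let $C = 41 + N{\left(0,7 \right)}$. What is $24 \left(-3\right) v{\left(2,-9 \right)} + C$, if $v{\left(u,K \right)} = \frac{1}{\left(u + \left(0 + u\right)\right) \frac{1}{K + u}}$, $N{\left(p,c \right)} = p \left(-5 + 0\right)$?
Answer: $167$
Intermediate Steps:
$N{\left(p,c \right)} = - 5 p$ ($N{\left(p,c \right)} = p \left(-5\right) = - 5 p$)
$C = 41$ ($C = 41 - 0 = 41 + 0 = 41$)
$v{\left(u,K \right)} = \frac{K + u}{2 u}$ ($v{\left(u,K \right)} = \frac{1}{\left(u + u\right) \frac{1}{K + u}} = \frac{1}{2 u \frac{1}{K + u}} = \frac{K + u}{2 u}$)
$24 \left(-3\right) v{\left(2,-9 \right)} + C = 24 \left(-3\right) \frac{-9 + 2}{2 \cdot 2} + 41 = - 72 \cdot \frac{1}{2} \cdot \frac{1}{2} \left(-7\right) + 41 = \left(-72\right) \left(- \frac{7}{4}\right) + 41 = 126 + 41 = 167$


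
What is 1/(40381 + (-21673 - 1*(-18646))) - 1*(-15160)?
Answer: 566286641/37354 ≈ 15160.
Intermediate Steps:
1/(40381 + (-21673 - 1*(-18646))) - 1*(-15160) = 1/(40381 + (-21673 + 18646)) + 15160 = 1/(40381 - 3027) + 15160 = 1/37354 + 15160 = 566286641/37354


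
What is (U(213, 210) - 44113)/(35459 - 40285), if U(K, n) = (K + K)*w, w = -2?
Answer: 44965/4826 ≈ 9.3172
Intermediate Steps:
U(K, n) = -4*K (U(K, n) = (K + K)*(-2) = (2*K)*(-2) = -4*K)
(U(213, 210) - 44113)/(35459 - 40285) = (-4*213 - 44113)/(35459 - 40285) = (-852 - 44113)/(-4826) = -44965*(-1/4826) = 44965/4826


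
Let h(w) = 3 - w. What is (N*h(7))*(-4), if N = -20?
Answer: -320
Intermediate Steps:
(N*h(7))*(-4) = -20*(3 - 1*7)*(-4) = -20*(3 - 7)*(-4) = -20*(-4)*(-4) = 80*(-4) = -320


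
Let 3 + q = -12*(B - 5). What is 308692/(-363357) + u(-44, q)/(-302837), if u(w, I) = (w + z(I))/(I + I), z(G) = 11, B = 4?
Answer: -186965386099/220075887618 ≈ -0.84955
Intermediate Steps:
q = 9 (q = -3 - 12*(4 - 5) = -3 - 12*(-1) = -3 + 12 = 9)
u(w, I) = (11 + w)/(2*I) (u(w, I) = (w + 11)/(I + I) = (11 + w)/((2*I)) = (11 + w)*(1/(2*I)) = (11 + w)/(2*I))
308692/(-363357) + u(-44, q)/(-302837) = 308692/(-363357) + ((½)*(11 - 44)/9)/(-302837) = 308692*(-1/363357) + ((½)*(⅑)*(-33))*(-1/302837) = -308692/363357 - 11/6*(-1/302837) = -308692/363357 + 11/1817022 = -186965386099/220075887618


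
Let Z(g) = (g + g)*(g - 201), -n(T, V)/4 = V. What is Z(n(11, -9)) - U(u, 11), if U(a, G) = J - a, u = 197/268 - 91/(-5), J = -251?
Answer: -15557487/1340 ≈ -11610.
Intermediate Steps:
n(T, V) = -4*V
Z(g) = 2*g*(-201 + g) (Z(g) = (2*g)*(-201 + g) = 2*g*(-201 + g))
u = 25373/1340 (u = 197*(1/268) - 91*(-1/5) = 197/268 + 91/5 = 25373/1340 ≈ 18.935)
U(a, G) = -251 - a
Z(n(11, -9)) - U(u, 11) = 2*(-4*(-9))*(-201 - 4*(-9)) - (-251 - 1*25373/1340) = 2*36*(-201 + 36) - (-251 - 25373/1340) = 2*36*(-165) - 1*(-361713/1340) = -11880 + 361713/1340 = -15557487/1340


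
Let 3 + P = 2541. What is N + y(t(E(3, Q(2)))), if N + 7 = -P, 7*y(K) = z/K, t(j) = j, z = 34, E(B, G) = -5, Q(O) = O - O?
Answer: -89109/35 ≈ -2546.0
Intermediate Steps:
Q(O) = 0
y(K) = 34/(7*K) (y(K) = (34/K)/7 = 34/(7*K))
P = 2538 (P = -3 + 2541 = 2538)
N = -2545 (N = -7 - 1*2538 = -7 - 2538 = -2545)
N + y(t(E(3, Q(2)))) = -2545 + (34/7)/(-5) = -2545 + (34/7)*(-1/5) = -2545 - 34/35 = -89109/35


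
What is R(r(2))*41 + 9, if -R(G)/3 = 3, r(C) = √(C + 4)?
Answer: -360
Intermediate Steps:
r(C) = √(4 + C)
R(G) = -9 (R(G) = -3*3 = -9)
R(r(2))*41 + 9 = -9*41 + 9 = -369 + 9 = -360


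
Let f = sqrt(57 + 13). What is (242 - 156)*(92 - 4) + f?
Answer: 7568 + sqrt(70) ≈ 7576.4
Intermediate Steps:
f = sqrt(70) ≈ 8.3666
(242 - 156)*(92 - 4) + f = (242 - 156)*(92 - 4) + sqrt(70) = 86*88 + sqrt(70) = 7568 + sqrt(70)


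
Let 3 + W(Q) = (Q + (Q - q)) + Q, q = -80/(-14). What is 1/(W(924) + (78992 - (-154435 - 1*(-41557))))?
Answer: 7/1362433 ≈ 5.1379e-6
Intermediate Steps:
q = 40/7 (q = -80*(-1/14) = 40/7 ≈ 5.7143)
W(Q) = -61/7 + 3*Q (W(Q) = -3 + ((Q + (Q - 1*40/7)) + Q) = -3 + ((Q + (Q - 40/7)) + Q) = -3 + ((Q + (-40/7 + Q)) + Q) = -3 + ((-40/7 + 2*Q) + Q) = -3 + (-40/7 + 3*Q) = -61/7 + 3*Q)
1/(W(924) + (78992 - (-154435 - 1*(-41557)))) = 1/((-61/7 + 3*924) + (78992 - (-154435 - 1*(-41557)))) = 1/((-61/7 + 2772) + (78992 - (-154435 + 41557))) = 1/(19343/7 + (78992 - 1*(-112878))) = 1/(19343/7 + (78992 + 112878)) = 1/(19343/7 + 191870) = 1/(1362433/7) = 7/1362433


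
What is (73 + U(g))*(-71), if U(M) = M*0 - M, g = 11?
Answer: -4402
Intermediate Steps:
U(M) = -M (U(M) = 0 - M = -M)
(73 + U(g))*(-71) = (73 - 1*11)*(-71) = (73 - 11)*(-71) = 62*(-71) = -4402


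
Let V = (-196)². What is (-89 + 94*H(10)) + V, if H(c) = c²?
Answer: 47727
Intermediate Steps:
V = 38416
(-89 + 94*H(10)) + V = (-89 + 94*10²) + 38416 = (-89 + 94*100) + 38416 = (-89 + 9400) + 38416 = 9311 + 38416 = 47727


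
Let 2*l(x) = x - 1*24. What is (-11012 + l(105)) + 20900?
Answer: 19857/2 ≈ 9928.5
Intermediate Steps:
l(x) = -12 + x/2 (l(x) = (x - 1*24)/2 = (x - 24)/2 = (-24 + x)/2 = -12 + x/2)
(-11012 + l(105)) + 20900 = (-11012 + (-12 + (½)*105)) + 20900 = (-11012 + (-12 + 105/2)) + 20900 = (-11012 + 81/2) + 20900 = -21943/2 + 20900 = 19857/2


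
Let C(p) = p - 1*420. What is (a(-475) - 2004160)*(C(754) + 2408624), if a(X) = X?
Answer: -4829081520330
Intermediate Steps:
C(p) = -420 + p (C(p) = p - 420 = -420 + p)
(a(-475) - 2004160)*(C(754) + 2408624) = (-475 - 2004160)*((-420 + 754) + 2408624) = -2004635*(334 + 2408624) = -2004635*2408958 = -4829081520330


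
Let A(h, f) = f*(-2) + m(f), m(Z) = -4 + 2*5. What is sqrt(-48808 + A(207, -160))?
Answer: I*sqrt(48482) ≈ 220.19*I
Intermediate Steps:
m(Z) = 6 (m(Z) = -4 + 10 = 6)
A(h, f) = 6 - 2*f (A(h, f) = f*(-2) + 6 = -2*f + 6 = 6 - 2*f)
sqrt(-48808 + A(207, -160)) = sqrt(-48808 + (6 - 2*(-160))) = sqrt(-48808 + (6 + 320)) = sqrt(-48808 + 326) = sqrt(-48482) = I*sqrt(48482)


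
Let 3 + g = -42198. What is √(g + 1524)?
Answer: I*√40677 ≈ 201.69*I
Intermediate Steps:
g = -42201 (g = -3 - 42198 = -42201)
√(g + 1524) = √(-42201 + 1524) = √(-40677) = I*√40677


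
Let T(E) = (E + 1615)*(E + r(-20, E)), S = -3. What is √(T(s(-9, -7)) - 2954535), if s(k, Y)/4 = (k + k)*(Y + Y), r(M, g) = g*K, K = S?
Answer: I*√8242503 ≈ 2871.0*I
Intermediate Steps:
K = -3
r(M, g) = -3*g (r(M, g) = g*(-3) = -3*g)
s(k, Y) = 16*Y*k (s(k, Y) = 4*((k + k)*(Y + Y)) = 4*((2*k)*(2*Y)) = 4*(4*Y*k) = 16*Y*k)
T(E) = -2*E*(1615 + E) (T(E) = (E + 1615)*(E - 3*E) = (1615 + E)*(-2*E) = -2*E*(1615 + E))
√(T(s(-9, -7)) - 2954535) = √(2*(16*(-7)*(-9))*(-1615 - 16*(-7)*(-9)) - 2954535) = √(2*1008*(-1615 - 1*1008) - 2954535) = √(2*1008*(-1615 - 1008) - 2954535) = √(2*1008*(-2623) - 2954535) = √(-5287968 - 2954535) = √(-8242503) = I*√8242503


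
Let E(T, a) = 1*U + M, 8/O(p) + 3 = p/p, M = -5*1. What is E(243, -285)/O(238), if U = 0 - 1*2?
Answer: 7/4 ≈ 1.7500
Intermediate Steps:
U = -2 (U = 0 - 2 = -2)
M = -5
O(p) = -4 (O(p) = 8/(-3 + p/p) = 8/(-3 + 1) = 8/(-2) = 8*(-1/2) = -4)
E(T, a) = -7 (E(T, a) = 1*(-2) - 5 = -2 - 5 = -7)
E(243, -285)/O(238) = -7/(-4) = -7*(-1/4) = 7/4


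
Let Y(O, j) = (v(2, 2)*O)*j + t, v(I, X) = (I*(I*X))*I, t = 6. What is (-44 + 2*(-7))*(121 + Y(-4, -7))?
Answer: -33350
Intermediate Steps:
v(I, X) = X*I³ (v(I, X) = (X*I²)*I = X*I³)
Y(O, j) = 6 + 16*O*j (Y(O, j) = ((2*2³)*O)*j + 6 = ((2*8)*O)*j + 6 = (16*O)*j + 6 = 16*O*j + 6 = 6 + 16*O*j)
(-44 + 2*(-7))*(121 + Y(-4, -7)) = (-44 + 2*(-7))*(121 + (6 + 16*(-4)*(-7))) = (-44 - 14)*(121 + (6 + 448)) = -58*(121 + 454) = -58*575 = -33350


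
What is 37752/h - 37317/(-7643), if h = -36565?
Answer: 1075957569/279466295 ≈ 3.8500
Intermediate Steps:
37752/h - 37317/(-7643) = 37752/(-36565) - 37317/(-7643) = 37752*(-1/36565) - 37317*(-1/7643) = -37752/36565 + 37317/7643 = 1075957569/279466295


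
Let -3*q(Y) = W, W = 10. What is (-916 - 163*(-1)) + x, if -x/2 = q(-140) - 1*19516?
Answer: 114857/3 ≈ 38286.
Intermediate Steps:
q(Y) = -10/3 (q(Y) = -1/3*10 = -10/3)
x = 117116/3 (x = -2*(-10/3 - 1*19516) = -2*(-10/3 - 19516) = -2*(-58558/3) = 117116/3 ≈ 39039.)
(-916 - 163*(-1)) + x = (-916 - 163*(-1)) + 117116/3 = (-916 + 163) + 117116/3 = -753 + 117116/3 = 114857/3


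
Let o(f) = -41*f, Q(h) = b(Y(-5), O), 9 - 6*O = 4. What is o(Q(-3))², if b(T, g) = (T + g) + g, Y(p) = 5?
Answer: 672400/9 ≈ 74711.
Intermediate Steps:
O = ⅚ (O = 3/2 - ⅙*4 = 3/2 - ⅔ = ⅚ ≈ 0.83333)
b(T, g) = T + 2*g
Q(h) = 20/3 (Q(h) = 5 + 2*(⅚) = 5 + 5/3 = 20/3)
o(Q(-3))² = (-41*20/3)² = (-820/3)² = 672400/9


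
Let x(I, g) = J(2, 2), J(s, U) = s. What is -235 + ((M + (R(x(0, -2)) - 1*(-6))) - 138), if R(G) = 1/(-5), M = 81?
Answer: -1431/5 ≈ -286.20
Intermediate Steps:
x(I, g) = 2
R(G) = -⅕
-235 + ((M + (R(x(0, -2)) - 1*(-6))) - 138) = -235 + ((81 + (-⅕ - 1*(-6))) - 138) = -235 + ((81 + (-⅕ + 6)) - 138) = -235 + ((81 + 29/5) - 138) = -235 + (434/5 - 138) = -235 - 256/5 = -1431/5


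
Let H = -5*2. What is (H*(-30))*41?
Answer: 12300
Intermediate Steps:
H = -10
(H*(-30))*41 = -10*(-30)*41 = 300*41 = 12300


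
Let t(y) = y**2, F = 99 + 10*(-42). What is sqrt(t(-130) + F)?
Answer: sqrt(16579) ≈ 128.76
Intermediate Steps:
F = -321 (F = 99 - 420 = -321)
sqrt(t(-130) + F) = sqrt((-130)**2 - 321) = sqrt(16900 - 321) = sqrt(16579)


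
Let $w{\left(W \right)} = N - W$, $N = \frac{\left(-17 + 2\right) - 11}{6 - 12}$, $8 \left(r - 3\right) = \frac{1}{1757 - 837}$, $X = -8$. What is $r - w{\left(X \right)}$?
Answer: $- \frac{206077}{22080} \approx -9.3332$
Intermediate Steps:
$r = \frac{22081}{7360}$ ($r = 3 + \frac{1}{8 \left(1757 - 837\right)} = 3 + \frac{1}{8 \cdot 920} = 3 + \frac{1}{8} \cdot \frac{1}{920} = 3 + \frac{1}{7360} = \frac{22081}{7360} \approx 3.0001$)
$N = \frac{13}{3}$ ($N = \frac{-15 - 11}{-6} = \left(-26\right) \left(- \frac{1}{6}\right) = \frac{13}{3} \approx 4.3333$)
$w{\left(W \right)} = \frac{13}{3} - W$
$r - w{\left(X \right)} = \frac{22081}{7360} - \left(\frac{13}{3} - -8\right) = \frac{22081}{7360} - \left(\frac{13}{3} + 8\right) = \frac{22081}{7360} - \frac{37}{3} = - \frac{206077}{22080}$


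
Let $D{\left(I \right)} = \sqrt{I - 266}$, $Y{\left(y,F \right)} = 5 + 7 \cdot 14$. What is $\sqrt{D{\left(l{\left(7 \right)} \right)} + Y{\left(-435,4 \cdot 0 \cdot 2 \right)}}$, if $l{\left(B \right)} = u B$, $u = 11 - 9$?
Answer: $\sqrt{103 + 6 i \sqrt{7}} \approx 10.179 + 0.77978 i$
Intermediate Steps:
$u = 2$
$l{\left(B \right)} = 2 B$
$Y{\left(y,F \right)} = 103$ ($Y{\left(y,F \right)} = 5 + 98 = 103$)
$D{\left(I \right)} = \sqrt{-266 + I}$
$\sqrt{D{\left(l{\left(7 \right)} \right)} + Y{\left(-435,4 \cdot 0 \cdot 2 \right)}} = \sqrt{\sqrt{-266 + 2 \cdot 7} + 103} = \sqrt{\sqrt{-266 + 14} + 103} = \sqrt{\sqrt{-252} + 103} = \sqrt{6 i \sqrt{7} + 103} = \sqrt{103 + 6 i \sqrt{7}}$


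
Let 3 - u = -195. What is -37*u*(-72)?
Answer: 527472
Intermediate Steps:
u = 198 (u = 3 - 1*(-195) = 3 + 195 = 198)
-37*u*(-72) = -37*198*(-72) = -7326*(-72) = 527472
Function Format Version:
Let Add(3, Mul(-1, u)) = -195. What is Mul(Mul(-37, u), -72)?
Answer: 527472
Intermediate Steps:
u = 198 (u = Add(3, Mul(-1, -195)) = Add(3, 195) = 198)
Mul(Mul(-37, u), -72) = Mul(Mul(-37, 198), -72) = Mul(-7326, -72) = 527472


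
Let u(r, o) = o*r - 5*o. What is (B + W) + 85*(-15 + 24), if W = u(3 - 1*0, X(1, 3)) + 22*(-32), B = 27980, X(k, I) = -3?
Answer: 28047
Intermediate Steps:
u(r, o) = -5*o + o*r
W = -698 (W = -3*(-5 + (3 - 1*0)) + 22*(-32) = -3*(-5 + (3 + 0)) - 704 = -3*(-5 + 3) - 704 = -3*(-2) - 704 = 6 - 704 = -698)
(B + W) + 85*(-15 + 24) = (27980 - 698) + 85*(-15 + 24) = 27282 + 85*9 = 27282 + 765 = 28047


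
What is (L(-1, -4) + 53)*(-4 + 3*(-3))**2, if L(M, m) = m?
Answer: 8281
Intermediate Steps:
(L(-1, -4) + 53)*(-4 + 3*(-3))**2 = (-4 + 53)*(-4 + 3*(-3))**2 = 49*(-4 - 9)**2 = 49*(-13)**2 = 49*169 = 8281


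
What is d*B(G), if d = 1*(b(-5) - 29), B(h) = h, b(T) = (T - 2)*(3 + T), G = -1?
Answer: 15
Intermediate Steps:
b(T) = (-2 + T)*(3 + T)
d = -15 (d = 1*((-6 - 5 + (-5)**2) - 29) = 1*((-6 - 5 + 25) - 29) = 1*(14 - 29) = 1*(-15) = -15)
d*B(G) = -15*(-1) = 15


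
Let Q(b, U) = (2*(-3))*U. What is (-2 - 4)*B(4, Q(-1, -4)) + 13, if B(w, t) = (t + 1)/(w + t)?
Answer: 107/14 ≈ 7.6429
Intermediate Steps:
Q(b, U) = -6*U
B(w, t) = (1 + t)/(t + w)
(-2 - 4)*B(4, Q(-1, -4)) + 13 = (-2 - 4)*((1 - 6*(-4))/(-6*(-4) + 4)) + 13 = -6*(1 + 24)/(24 + 4) + 13 = -6*25/28 + 13 = -75/14 + 13 = 107/14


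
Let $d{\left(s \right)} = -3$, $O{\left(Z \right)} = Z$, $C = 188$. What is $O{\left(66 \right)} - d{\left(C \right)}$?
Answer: $69$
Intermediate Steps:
$O{\left(66 \right)} - d{\left(C \right)} = 66 - -3 = 66 + 3 = 69$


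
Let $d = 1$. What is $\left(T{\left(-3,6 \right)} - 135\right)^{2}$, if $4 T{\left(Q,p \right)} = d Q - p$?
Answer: $\frac{301401}{16} \approx 18838.0$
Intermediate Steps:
$T{\left(Q,p \right)} = - \frac{p}{4} + \frac{Q}{4}$ ($T{\left(Q,p \right)} = \frac{1 Q - p}{4} = \frac{Q - p}{4} = - \frac{p}{4} + \frac{Q}{4}$)
$\left(T{\left(-3,6 \right)} - 135\right)^{2} = \left(\left(\left(- \frac{1}{4}\right) 6 + \frac{1}{4} \left(-3\right)\right) - 135\right)^{2} = \left(\left(- \frac{3}{2} - \frac{3}{4}\right) - 135\right)^{2} = \left(- \frac{9}{4} - 135\right)^{2} = \left(- \frac{549}{4}\right)^{2} = \frac{301401}{16}$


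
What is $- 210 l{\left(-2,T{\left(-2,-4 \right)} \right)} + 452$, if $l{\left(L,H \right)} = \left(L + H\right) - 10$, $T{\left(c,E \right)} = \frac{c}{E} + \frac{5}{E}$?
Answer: $\frac{6259}{2} \approx 3129.5$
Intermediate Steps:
$T{\left(c,E \right)} = \frac{5}{E} + \frac{c}{E}$
$l{\left(L,H \right)} = -10 + H + L$ ($l{\left(L,H \right)} = \left(H + L\right) - 10 = -10 + H + L$)
$- 210 l{\left(-2,T{\left(-2,-4 \right)} \right)} + 452 = - 210 \left(-10 + \frac{5 - 2}{-4} - 2\right) + 452 = - 210 \left(-10 - \frac{3}{4} - 2\right) + 452 = \left(-210\right) \left(- \frac{51}{4}\right) + 452 = \frac{5355}{2} + 452 = \frac{6259}{2}$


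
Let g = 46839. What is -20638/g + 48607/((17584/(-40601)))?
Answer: -92436792485665/823616976 ≈ -1.1223e+5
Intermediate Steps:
-20638/g + 48607/((17584/(-40601))) = -20638/46839 + 48607/((17584/(-40601))) = -20638*1/46839 + 48607/((17584*(-1/40601))) = -20638/46839 + 48607/(-17584/40601) = -20638/46839 + 48607*(-40601/17584) = -20638/46839 - 1973492807/17584 = -92436792485665/823616976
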